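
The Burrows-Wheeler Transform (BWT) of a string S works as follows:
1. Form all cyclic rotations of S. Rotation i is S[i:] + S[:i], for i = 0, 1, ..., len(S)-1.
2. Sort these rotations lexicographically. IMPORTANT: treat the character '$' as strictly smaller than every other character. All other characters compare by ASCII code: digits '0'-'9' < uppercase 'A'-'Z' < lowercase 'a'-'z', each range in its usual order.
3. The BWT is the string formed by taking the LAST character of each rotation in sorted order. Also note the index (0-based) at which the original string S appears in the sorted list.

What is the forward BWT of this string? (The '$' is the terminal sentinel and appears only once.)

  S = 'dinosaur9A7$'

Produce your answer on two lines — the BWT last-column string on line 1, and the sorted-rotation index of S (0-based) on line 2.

Answer: 7Ar9s$dinuoa
5

Derivation:
All 12 rotations (rotation i = S[i:]+S[:i]):
  rot[0] = dinosaur9A7$
  rot[1] = inosaur9A7$d
  rot[2] = nosaur9A7$di
  rot[3] = osaur9A7$din
  rot[4] = saur9A7$dino
  rot[5] = aur9A7$dinos
  rot[6] = ur9A7$dinosa
  rot[7] = r9A7$dinosau
  rot[8] = 9A7$dinosaur
  rot[9] = A7$dinosaur9
  rot[10] = 7$dinosaur9A
  rot[11] = $dinosaur9A7
Sorted (with $ < everything):
  sorted[0] = $dinosaur9A7  (last char: '7')
  sorted[1] = 7$dinosaur9A  (last char: 'A')
  sorted[2] = 9A7$dinosaur  (last char: 'r')
  sorted[3] = A7$dinosaur9  (last char: '9')
  sorted[4] = aur9A7$dinos  (last char: 's')
  sorted[5] = dinosaur9A7$  (last char: '$')
  sorted[6] = inosaur9A7$d  (last char: 'd')
  sorted[7] = nosaur9A7$di  (last char: 'i')
  sorted[8] = osaur9A7$din  (last char: 'n')
  sorted[9] = r9A7$dinosau  (last char: 'u')
  sorted[10] = saur9A7$dino  (last char: 'o')
  sorted[11] = ur9A7$dinosa  (last char: 'a')
Last column: 7Ar9s$dinuoa
Original string S is at sorted index 5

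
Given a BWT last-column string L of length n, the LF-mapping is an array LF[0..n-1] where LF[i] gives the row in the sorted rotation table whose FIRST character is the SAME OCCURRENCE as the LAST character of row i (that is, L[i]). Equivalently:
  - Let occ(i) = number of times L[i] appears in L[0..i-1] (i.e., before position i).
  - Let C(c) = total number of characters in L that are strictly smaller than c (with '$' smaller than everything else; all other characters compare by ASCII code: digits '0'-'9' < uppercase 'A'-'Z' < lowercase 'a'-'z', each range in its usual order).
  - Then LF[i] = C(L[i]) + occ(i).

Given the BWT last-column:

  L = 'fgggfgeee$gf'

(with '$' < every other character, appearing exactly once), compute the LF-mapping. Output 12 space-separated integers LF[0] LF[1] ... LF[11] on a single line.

Char counts: '$':1, 'e':3, 'f':3, 'g':5
C (first-col start): C('$')=0, C('e')=1, C('f')=4, C('g')=7
L[0]='f': occ=0, LF[0]=C('f')+0=4+0=4
L[1]='g': occ=0, LF[1]=C('g')+0=7+0=7
L[2]='g': occ=1, LF[2]=C('g')+1=7+1=8
L[3]='g': occ=2, LF[3]=C('g')+2=7+2=9
L[4]='f': occ=1, LF[4]=C('f')+1=4+1=5
L[5]='g': occ=3, LF[5]=C('g')+3=7+3=10
L[6]='e': occ=0, LF[6]=C('e')+0=1+0=1
L[7]='e': occ=1, LF[7]=C('e')+1=1+1=2
L[8]='e': occ=2, LF[8]=C('e')+2=1+2=3
L[9]='$': occ=0, LF[9]=C('$')+0=0+0=0
L[10]='g': occ=4, LF[10]=C('g')+4=7+4=11
L[11]='f': occ=2, LF[11]=C('f')+2=4+2=6

Answer: 4 7 8 9 5 10 1 2 3 0 11 6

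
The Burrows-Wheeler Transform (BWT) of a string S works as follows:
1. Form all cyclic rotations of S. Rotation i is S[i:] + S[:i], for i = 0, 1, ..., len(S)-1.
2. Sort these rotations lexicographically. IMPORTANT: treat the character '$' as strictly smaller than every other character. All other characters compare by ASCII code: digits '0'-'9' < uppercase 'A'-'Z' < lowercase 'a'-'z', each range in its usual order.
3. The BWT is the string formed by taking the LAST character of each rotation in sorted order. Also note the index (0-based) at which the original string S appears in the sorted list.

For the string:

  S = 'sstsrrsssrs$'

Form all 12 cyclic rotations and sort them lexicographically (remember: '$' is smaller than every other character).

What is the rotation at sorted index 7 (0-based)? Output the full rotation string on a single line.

All 12 rotations (rotation i = S[i:]+S[:i]):
  rot[0] = sstsrrsssrs$
  rot[1] = stsrrsssrs$s
  rot[2] = tsrrsssrs$ss
  rot[3] = srrsssrs$sst
  rot[4] = rrsssrs$ssts
  rot[5] = rsssrs$sstsr
  rot[6] = sssrs$sstsrr
  rot[7] = ssrs$sstsrrs
  rot[8] = srs$sstsrrss
  rot[9] = rs$sstsrrsss
  rot[10] = s$sstsrrsssr
  rot[11] = $sstsrrsssrs
Sorted (with $ < everything):
  sorted[0] = $sstsrrsssrs
  sorted[1] = rrsssrs$ssts
  sorted[2] = rs$sstsrrsss
  sorted[3] = rsssrs$sstsr
  sorted[4] = s$sstsrrsssr
  sorted[5] = srrsssrs$sst
  sorted[6] = srs$sstsrrss
  sorted[7] = ssrs$sstsrrs
  sorted[8] = sssrs$sstsrr
  sorted[9] = sstsrrsssrs$
  sorted[10] = stsrrsssrs$s
  sorted[11] = tsrrsssrs$ss
sorted[7] = ssrs$sstsrrs

Answer: ssrs$sstsrrs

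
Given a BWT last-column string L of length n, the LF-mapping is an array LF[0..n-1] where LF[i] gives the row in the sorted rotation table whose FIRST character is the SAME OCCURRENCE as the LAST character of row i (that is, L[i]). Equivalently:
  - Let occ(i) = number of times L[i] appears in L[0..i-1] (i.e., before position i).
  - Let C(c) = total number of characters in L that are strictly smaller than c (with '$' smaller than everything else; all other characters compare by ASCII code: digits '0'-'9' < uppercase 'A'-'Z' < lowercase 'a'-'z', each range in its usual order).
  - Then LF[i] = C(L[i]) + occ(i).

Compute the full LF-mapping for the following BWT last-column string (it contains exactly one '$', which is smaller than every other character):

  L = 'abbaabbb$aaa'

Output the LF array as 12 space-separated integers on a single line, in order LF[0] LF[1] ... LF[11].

Char counts: '$':1, 'a':6, 'b':5
C (first-col start): C('$')=0, C('a')=1, C('b')=7
L[0]='a': occ=0, LF[0]=C('a')+0=1+0=1
L[1]='b': occ=0, LF[1]=C('b')+0=7+0=7
L[2]='b': occ=1, LF[2]=C('b')+1=7+1=8
L[3]='a': occ=1, LF[3]=C('a')+1=1+1=2
L[4]='a': occ=2, LF[4]=C('a')+2=1+2=3
L[5]='b': occ=2, LF[5]=C('b')+2=7+2=9
L[6]='b': occ=3, LF[6]=C('b')+3=7+3=10
L[7]='b': occ=4, LF[7]=C('b')+4=7+4=11
L[8]='$': occ=0, LF[8]=C('$')+0=0+0=0
L[9]='a': occ=3, LF[9]=C('a')+3=1+3=4
L[10]='a': occ=4, LF[10]=C('a')+4=1+4=5
L[11]='a': occ=5, LF[11]=C('a')+5=1+5=6

Answer: 1 7 8 2 3 9 10 11 0 4 5 6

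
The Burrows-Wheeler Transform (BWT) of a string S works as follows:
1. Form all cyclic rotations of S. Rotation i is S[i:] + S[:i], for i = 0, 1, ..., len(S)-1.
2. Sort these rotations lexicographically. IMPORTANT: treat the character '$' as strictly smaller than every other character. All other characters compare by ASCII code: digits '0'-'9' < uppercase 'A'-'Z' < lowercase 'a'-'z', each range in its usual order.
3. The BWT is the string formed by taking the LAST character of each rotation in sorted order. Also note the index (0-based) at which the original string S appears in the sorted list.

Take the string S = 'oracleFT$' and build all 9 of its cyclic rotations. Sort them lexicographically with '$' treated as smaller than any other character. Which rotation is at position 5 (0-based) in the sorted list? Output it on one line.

All 9 rotations (rotation i = S[i:]+S[:i]):
  rot[0] = oracleFT$
  rot[1] = racleFT$o
  rot[2] = acleFT$or
  rot[3] = cleFT$ora
  rot[4] = leFT$orac
  rot[5] = eFT$oracl
  rot[6] = FT$oracle
  rot[7] = T$oracleF
  rot[8] = $oracleFT
Sorted (with $ < everything):
  sorted[0] = $oracleFT
  sorted[1] = FT$oracle
  sorted[2] = T$oracleF
  sorted[3] = acleFT$or
  sorted[4] = cleFT$ora
  sorted[5] = eFT$oracl
  sorted[6] = leFT$orac
  sorted[7] = oracleFT$
  sorted[8] = racleFT$o
sorted[5] = eFT$oracl

Answer: eFT$oracl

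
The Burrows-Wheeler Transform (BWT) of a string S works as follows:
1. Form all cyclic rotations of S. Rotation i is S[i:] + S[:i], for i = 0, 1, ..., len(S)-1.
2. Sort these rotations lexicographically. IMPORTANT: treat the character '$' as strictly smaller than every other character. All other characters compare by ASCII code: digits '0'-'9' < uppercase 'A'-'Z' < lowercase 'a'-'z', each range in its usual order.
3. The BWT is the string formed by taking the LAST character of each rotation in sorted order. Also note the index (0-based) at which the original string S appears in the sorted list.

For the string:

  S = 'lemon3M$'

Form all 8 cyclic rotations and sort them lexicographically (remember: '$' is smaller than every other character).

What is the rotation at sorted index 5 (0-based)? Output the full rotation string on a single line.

Answer: mon3M$le

Derivation:
All 8 rotations (rotation i = S[i:]+S[:i]):
  rot[0] = lemon3M$
  rot[1] = emon3M$l
  rot[2] = mon3M$le
  rot[3] = on3M$lem
  rot[4] = n3M$lemo
  rot[5] = 3M$lemon
  rot[6] = M$lemon3
  rot[7] = $lemon3M
Sorted (with $ < everything):
  sorted[0] = $lemon3M
  sorted[1] = 3M$lemon
  sorted[2] = M$lemon3
  sorted[3] = emon3M$l
  sorted[4] = lemon3M$
  sorted[5] = mon3M$le
  sorted[6] = n3M$lemo
  sorted[7] = on3M$lem
sorted[5] = mon3M$le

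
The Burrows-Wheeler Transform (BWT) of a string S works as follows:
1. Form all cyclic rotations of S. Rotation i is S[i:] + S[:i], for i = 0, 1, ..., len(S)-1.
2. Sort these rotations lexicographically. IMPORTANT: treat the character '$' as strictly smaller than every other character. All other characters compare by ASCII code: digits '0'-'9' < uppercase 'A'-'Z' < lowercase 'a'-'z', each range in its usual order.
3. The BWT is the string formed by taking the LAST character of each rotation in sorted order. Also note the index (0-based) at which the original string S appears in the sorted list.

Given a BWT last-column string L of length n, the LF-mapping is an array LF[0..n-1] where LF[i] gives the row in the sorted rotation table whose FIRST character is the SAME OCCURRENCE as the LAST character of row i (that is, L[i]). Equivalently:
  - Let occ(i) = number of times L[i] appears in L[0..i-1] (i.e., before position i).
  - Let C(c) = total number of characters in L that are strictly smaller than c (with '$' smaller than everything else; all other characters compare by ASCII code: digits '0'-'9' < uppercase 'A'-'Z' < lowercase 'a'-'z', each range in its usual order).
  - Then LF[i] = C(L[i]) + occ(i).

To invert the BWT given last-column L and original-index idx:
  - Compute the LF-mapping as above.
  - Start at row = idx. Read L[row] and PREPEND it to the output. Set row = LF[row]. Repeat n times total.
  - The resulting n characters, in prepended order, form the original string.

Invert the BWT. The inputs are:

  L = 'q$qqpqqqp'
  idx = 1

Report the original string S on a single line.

LF mapping: 3 0 4 5 1 6 7 8 2
Walk LF starting at row 1, prepending L[row]:
  step 1: row=1, L[1]='$', prepend. Next row=LF[1]=0
  step 2: row=0, L[0]='q', prepend. Next row=LF[0]=3
  step 3: row=3, L[3]='q', prepend. Next row=LF[3]=5
  step 4: row=5, L[5]='q', prepend. Next row=LF[5]=6
  step 5: row=6, L[6]='q', prepend. Next row=LF[6]=7
  step 6: row=7, L[7]='q', prepend. Next row=LF[7]=8
  step 7: row=8, L[8]='p', prepend. Next row=LF[8]=2
  step 8: row=2, L[2]='q', prepend. Next row=LF[2]=4
  step 9: row=4, L[4]='p', prepend. Next row=LF[4]=1
Reversed output: pqpqqqqq$

Answer: pqpqqqqq$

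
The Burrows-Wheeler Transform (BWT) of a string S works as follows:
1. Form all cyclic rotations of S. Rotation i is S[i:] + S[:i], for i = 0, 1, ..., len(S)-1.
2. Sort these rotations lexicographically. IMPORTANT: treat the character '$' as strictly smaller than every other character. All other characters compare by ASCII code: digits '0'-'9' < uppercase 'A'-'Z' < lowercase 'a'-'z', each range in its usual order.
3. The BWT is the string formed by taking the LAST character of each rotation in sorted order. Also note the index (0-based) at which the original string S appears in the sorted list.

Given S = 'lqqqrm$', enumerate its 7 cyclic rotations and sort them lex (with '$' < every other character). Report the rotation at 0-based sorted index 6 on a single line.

All 7 rotations (rotation i = S[i:]+S[:i]):
  rot[0] = lqqqrm$
  rot[1] = qqqrm$l
  rot[2] = qqrm$lq
  rot[3] = qrm$lqq
  rot[4] = rm$lqqq
  rot[5] = m$lqqqr
  rot[6] = $lqqqrm
Sorted (with $ < everything):
  sorted[0] = $lqqqrm
  sorted[1] = lqqqrm$
  sorted[2] = m$lqqqr
  sorted[3] = qqqrm$l
  sorted[4] = qqrm$lq
  sorted[5] = qrm$lqq
  sorted[6] = rm$lqqq
sorted[6] = rm$lqqq

Answer: rm$lqqq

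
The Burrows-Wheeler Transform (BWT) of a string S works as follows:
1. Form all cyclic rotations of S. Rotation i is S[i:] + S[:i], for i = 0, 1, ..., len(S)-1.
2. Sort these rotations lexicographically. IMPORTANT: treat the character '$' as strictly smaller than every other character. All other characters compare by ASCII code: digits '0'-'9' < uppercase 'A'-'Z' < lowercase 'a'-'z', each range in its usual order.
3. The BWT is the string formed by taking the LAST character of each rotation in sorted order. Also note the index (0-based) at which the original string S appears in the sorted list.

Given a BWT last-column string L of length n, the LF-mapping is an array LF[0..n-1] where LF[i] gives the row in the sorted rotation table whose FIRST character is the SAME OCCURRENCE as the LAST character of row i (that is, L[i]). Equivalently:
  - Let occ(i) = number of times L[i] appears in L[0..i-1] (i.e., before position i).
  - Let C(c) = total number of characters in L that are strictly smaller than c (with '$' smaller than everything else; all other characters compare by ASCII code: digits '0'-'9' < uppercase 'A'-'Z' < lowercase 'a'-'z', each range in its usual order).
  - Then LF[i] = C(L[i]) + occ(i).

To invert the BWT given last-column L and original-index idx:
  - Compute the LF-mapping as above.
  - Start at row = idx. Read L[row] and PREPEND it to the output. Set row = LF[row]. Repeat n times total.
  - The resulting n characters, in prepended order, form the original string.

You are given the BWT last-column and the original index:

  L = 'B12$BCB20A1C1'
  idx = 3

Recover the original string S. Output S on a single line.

Answer: 1B2AB1CC210B$

Derivation:
LF mapping: 8 2 5 0 9 11 10 6 1 7 3 12 4
Walk LF starting at row 3, prepending L[row]:
  step 1: row=3, L[3]='$', prepend. Next row=LF[3]=0
  step 2: row=0, L[0]='B', prepend. Next row=LF[0]=8
  step 3: row=8, L[8]='0', prepend. Next row=LF[8]=1
  step 4: row=1, L[1]='1', prepend. Next row=LF[1]=2
  step 5: row=2, L[2]='2', prepend. Next row=LF[2]=5
  step 6: row=5, L[5]='C', prepend. Next row=LF[5]=11
  step 7: row=11, L[11]='C', prepend. Next row=LF[11]=12
  step 8: row=12, L[12]='1', prepend. Next row=LF[12]=4
  step 9: row=4, L[4]='B', prepend. Next row=LF[4]=9
  step 10: row=9, L[9]='A', prepend. Next row=LF[9]=7
  step 11: row=7, L[7]='2', prepend. Next row=LF[7]=6
  step 12: row=6, L[6]='B', prepend. Next row=LF[6]=10
  step 13: row=10, L[10]='1', prepend. Next row=LF[10]=3
Reversed output: 1B2AB1CC210B$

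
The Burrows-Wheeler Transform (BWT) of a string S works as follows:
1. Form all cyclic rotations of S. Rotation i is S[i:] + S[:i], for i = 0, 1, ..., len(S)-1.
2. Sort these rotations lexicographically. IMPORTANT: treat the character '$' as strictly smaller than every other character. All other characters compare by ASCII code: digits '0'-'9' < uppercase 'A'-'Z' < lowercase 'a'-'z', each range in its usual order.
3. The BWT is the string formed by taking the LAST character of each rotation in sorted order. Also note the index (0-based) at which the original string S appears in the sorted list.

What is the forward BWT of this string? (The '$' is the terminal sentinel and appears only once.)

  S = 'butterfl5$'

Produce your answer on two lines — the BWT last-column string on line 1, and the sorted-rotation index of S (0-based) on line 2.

All 10 rotations (rotation i = S[i:]+S[:i]):
  rot[0] = butterfl5$
  rot[1] = utterfl5$b
  rot[2] = tterfl5$bu
  rot[3] = terfl5$but
  rot[4] = erfl5$butt
  rot[5] = rfl5$butte
  rot[6] = fl5$butter
  rot[7] = l5$butterf
  rot[8] = 5$butterfl
  rot[9] = $butterfl5
Sorted (with $ < everything):
  sorted[0] = $butterfl5  (last char: '5')
  sorted[1] = 5$butterfl  (last char: 'l')
  sorted[2] = butterfl5$  (last char: '$')
  sorted[3] = erfl5$butt  (last char: 't')
  sorted[4] = fl5$butter  (last char: 'r')
  sorted[5] = l5$butterf  (last char: 'f')
  sorted[6] = rfl5$butte  (last char: 'e')
  sorted[7] = terfl5$but  (last char: 't')
  sorted[8] = tterfl5$bu  (last char: 'u')
  sorted[9] = utterfl5$b  (last char: 'b')
Last column: 5l$trfetub
Original string S is at sorted index 2

Answer: 5l$trfetub
2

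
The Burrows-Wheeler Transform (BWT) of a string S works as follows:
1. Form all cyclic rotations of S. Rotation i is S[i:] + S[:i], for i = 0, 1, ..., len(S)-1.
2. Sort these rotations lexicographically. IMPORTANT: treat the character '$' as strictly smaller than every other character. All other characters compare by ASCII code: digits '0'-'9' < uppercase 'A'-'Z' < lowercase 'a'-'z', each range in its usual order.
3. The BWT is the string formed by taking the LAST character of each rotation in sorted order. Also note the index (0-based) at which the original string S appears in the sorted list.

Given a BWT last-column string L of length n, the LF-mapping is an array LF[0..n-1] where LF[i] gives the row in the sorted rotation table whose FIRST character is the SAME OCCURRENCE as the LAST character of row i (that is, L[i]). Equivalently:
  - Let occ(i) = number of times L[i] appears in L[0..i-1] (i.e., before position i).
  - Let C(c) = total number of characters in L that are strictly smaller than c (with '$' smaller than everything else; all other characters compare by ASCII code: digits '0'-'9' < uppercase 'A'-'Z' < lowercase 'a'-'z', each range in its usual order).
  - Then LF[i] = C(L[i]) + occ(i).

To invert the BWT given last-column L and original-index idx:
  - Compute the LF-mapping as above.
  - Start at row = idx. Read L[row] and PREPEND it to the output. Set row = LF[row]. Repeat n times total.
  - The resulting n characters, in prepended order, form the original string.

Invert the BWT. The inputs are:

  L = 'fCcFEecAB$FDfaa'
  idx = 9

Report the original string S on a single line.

LF mapping: 13 3 10 6 5 12 11 1 2 0 7 4 14 8 9
Walk LF starting at row 9, prepending L[row]:
  step 1: row=9, L[9]='$', prepend. Next row=LF[9]=0
  step 2: row=0, L[0]='f', prepend. Next row=LF[0]=13
  step 3: row=13, L[13]='a', prepend. Next row=LF[13]=8
  step 4: row=8, L[8]='B', prepend. Next row=LF[8]=2
  step 5: row=2, L[2]='c', prepend. Next row=LF[2]=10
  step 6: row=10, L[10]='F', prepend. Next row=LF[10]=7
  step 7: row=7, L[7]='A', prepend. Next row=LF[7]=1
  step 8: row=1, L[1]='C', prepend. Next row=LF[1]=3
  step 9: row=3, L[3]='F', prepend. Next row=LF[3]=6
  step 10: row=6, L[6]='c', prepend. Next row=LF[6]=11
  step 11: row=11, L[11]='D', prepend. Next row=LF[11]=4
  step 12: row=4, L[4]='E', prepend. Next row=LF[4]=5
  step 13: row=5, L[5]='e', prepend. Next row=LF[5]=12
  step 14: row=12, L[12]='f', prepend. Next row=LF[12]=14
  step 15: row=14, L[14]='a', prepend. Next row=LF[14]=9
Reversed output: afeEDcFCAFcBaf$

Answer: afeEDcFCAFcBaf$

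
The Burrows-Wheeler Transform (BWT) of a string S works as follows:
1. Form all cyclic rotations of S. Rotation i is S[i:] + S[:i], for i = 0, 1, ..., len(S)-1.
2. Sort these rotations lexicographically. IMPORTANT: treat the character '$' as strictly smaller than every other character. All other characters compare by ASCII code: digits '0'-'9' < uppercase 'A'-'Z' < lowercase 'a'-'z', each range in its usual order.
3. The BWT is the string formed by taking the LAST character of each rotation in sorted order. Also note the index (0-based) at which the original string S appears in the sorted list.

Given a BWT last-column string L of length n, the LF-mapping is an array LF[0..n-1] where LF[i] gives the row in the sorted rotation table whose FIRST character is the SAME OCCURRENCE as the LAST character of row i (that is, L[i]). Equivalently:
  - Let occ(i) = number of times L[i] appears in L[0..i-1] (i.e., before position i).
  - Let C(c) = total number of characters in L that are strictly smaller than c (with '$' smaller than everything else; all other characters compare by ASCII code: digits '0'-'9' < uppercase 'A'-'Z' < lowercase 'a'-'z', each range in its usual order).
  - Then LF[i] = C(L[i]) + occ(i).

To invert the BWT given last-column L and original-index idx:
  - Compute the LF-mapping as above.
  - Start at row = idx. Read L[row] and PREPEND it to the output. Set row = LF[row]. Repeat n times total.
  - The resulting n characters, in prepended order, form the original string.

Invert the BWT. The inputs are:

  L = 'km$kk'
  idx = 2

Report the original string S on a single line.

LF mapping: 1 4 0 2 3
Walk LF starting at row 2, prepending L[row]:
  step 1: row=2, L[2]='$', prepend. Next row=LF[2]=0
  step 2: row=0, L[0]='k', prepend. Next row=LF[0]=1
  step 3: row=1, L[1]='m', prepend. Next row=LF[1]=4
  step 4: row=4, L[4]='k', prepend. Next row=LF[4]=3
  step 5: row=3, L[3]='k', prepend. Next row=LF[3]=2
Reversed output: kkmk$

Answer: kkmk$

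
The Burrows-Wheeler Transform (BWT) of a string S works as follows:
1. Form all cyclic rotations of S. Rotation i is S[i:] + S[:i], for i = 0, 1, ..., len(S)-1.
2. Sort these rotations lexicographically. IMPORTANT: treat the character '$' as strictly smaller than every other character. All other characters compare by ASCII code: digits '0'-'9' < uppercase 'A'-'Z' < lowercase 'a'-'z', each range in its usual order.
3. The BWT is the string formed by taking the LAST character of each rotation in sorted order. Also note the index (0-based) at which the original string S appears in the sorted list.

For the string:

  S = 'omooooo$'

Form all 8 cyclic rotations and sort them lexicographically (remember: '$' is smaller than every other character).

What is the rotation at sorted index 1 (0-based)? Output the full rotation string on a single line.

Answer: mooooo$o

Derivation:
All 8 rotations (rotation i = S[i:]+S[:i]):
  rot[0] = omooooo$
  rot[1] = mooooo$o
  rot[2] = ooooo$om
  rot[3] = oooo$omo
  rot[4] = ooo$omoo
  rot[5] = oo$omooo
  rot[6] = o$omoooo
  rot[7] = $omooooo
Sorted (with $ < everything):
  sorted[0] = $omooooo
  sorted[1] = mooooo$o
  sorted[2] = o$omoooo
  sorted[3] = omooooo$
  sorted[4] = oo$omooo
  sorted[5] = ooo$omoo
  sorted[6] = oooo$omo
  sorted[7] = ooooo$om
sorted[1] = mooooo$o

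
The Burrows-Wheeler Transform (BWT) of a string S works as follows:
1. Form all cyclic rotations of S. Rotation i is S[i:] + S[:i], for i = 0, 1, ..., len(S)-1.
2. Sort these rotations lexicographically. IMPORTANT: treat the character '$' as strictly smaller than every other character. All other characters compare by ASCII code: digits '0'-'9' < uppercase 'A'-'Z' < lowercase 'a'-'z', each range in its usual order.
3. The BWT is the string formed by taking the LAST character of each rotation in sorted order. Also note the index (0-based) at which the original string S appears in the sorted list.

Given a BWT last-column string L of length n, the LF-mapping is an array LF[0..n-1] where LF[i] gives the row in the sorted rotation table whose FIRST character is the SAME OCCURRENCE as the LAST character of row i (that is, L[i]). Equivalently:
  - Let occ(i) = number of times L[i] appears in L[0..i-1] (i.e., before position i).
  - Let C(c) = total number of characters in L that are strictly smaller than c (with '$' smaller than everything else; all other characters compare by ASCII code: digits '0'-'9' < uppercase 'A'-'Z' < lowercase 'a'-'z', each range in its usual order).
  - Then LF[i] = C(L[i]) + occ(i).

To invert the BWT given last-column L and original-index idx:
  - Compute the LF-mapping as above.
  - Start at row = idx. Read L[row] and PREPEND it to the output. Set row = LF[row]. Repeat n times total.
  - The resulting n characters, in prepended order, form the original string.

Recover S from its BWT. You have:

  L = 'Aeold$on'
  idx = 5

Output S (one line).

Answer: noodleA$

Derivation:
LF mapping: 1 3 6 4 2 0 7 5
Walk LF starting at row 5, prepending L[row]:
  step 1: row=5, L[5]='$', prepend. Next row=LF[5]=0
  step 2: row=0, L[0]='A', prepend. Next row=LF[0]=1
  step 3: row=1, L[1]='e', prepend. Next row=LF[1]=3
  step 4: row=3, L[3]='l', prepend. Next row=LF[3]=4
  step 5: row=4, L[4]='d', prepend. Next row=LF[4]=2
  step 6: row=2, L[2]='o', prepend. Next row=LF[2]=6
  step 7: row=6, L[6]='o', prepend. Next row=LF[6]=7
  step 8: row=7, L[7]='n', prepend. Next row=LF[7]=5
Reversed output: noodleA$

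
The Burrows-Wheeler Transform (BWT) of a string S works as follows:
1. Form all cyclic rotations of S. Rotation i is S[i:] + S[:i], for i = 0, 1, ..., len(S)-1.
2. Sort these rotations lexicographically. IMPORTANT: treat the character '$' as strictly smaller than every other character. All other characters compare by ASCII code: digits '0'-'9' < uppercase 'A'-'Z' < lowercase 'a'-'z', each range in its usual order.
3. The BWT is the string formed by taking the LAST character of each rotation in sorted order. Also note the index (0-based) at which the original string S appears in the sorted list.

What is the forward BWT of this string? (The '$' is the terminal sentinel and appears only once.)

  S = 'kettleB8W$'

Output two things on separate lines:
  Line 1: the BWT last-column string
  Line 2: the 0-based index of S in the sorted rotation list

All 10 rotations (rotation i = S[i:]+S[:i]):
  rot[0] = kettleB8W$
  rot[1] = ettleB8W$k
  rot[2] = ttleB8W$ke
  rot[3] = tleB8W$ket
  rot[4] = leB8W$kett
  rot[5] = eB8W$kettl
  rot[6] = B8W$kettle
  rot[7] = 8W$kettleB
  rot[8] = W$kettleB8
  rot[9] = $kettleB8W
Sorted (with $ < everything):
  sorted[0] = $kettleB8W  (last char: 'W')
  sorted[1] = 8W$kettleB  (last char: 'B')
  sorted[2] = B8W$kettle  (last char: 'e')
  sorted[3] = W$kettleB8  (last char: '8')
  sorted[4] = eB8W$kettl  (last char: 'l')
  sorted[5] = ettleB8W$k  (last char: 'k')
  sorted[6] = kettleB8W$  (last char: '$')
  sorted[7] = leB8W$kett  (last char: 't')
  sorted[8] = tleB8W$ket  (last char: 't')
  sorted[9] = ttleB8W$ke  (last char: 'e')
Last column: WBe8lk$tte
Original string S is at sorted index 6

Answer: WBe8lk$tte
6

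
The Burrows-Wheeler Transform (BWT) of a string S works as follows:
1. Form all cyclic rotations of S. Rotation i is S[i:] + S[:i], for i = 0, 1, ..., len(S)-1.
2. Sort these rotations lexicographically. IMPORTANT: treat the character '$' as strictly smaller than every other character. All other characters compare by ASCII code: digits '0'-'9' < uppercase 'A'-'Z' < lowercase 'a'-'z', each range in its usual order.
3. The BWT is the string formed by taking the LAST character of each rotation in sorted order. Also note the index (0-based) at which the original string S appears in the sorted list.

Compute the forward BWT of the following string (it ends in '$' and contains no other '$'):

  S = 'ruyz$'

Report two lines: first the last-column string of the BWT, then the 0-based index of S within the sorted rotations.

Answer: z$ruy
1

Derivation:
All 5 rotations (rotation i = S[i:]+S[:i]):
  rot[0] = ruyz$
  rot[1] = uyz$r
  rot[2] = yz$ru
  rot[3] = z$ruy
  rot[4] = $ruyz
Sorted (with $ < everything):
  sorted[0] = $ruyz  (last char: 'z')
  sorted[1] = ruyz$  (last char: '$')
  sorted[2] = uyz$r  (last char: 'r')
  sorted[3] = yz$ru  (last char: 'u')
  sorted[4] = z$ruy  (last char: 'y')
Last column: z$ruy
Original string S is at sorted index 1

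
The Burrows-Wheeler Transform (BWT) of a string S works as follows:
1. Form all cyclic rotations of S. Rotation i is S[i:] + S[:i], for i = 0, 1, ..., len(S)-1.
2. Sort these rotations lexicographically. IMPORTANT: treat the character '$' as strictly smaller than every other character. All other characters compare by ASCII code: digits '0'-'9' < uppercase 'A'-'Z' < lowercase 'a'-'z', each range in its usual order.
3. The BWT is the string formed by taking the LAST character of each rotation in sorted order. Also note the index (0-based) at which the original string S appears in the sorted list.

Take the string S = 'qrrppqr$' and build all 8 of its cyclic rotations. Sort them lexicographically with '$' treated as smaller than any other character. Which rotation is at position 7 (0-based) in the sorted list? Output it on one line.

Answer: rrppqr$q

Derivation:
All 8 rotations (rotation i = S[i:]+S[:i]):
  rot[0] = qrrppqr$
  rot[1] = rrppqr$q
  rot[2] = rppqr$qr
  rot[3] = ppqr$qrr
  rot[4] = pqr$qrrp
  rot[5] = qr$qrrpp
  rot[6] = r$qrrppq
  rot[7] = $qrrppqr
Sorted (with $ < everything):
  sorted[0] = $qrrppqr
  sorted[1] = ppqr$qrr
  sorted[2] = pqr$qrrp
  sorted[3] = qr$qrrpp
  sorted[4] = qrrppqr$
  sorted[5] = r$qrrppq
  sorted[6] = rppqr$qr
  sorted[7] = rrppqr$q
sorted[7] = rrppqr$q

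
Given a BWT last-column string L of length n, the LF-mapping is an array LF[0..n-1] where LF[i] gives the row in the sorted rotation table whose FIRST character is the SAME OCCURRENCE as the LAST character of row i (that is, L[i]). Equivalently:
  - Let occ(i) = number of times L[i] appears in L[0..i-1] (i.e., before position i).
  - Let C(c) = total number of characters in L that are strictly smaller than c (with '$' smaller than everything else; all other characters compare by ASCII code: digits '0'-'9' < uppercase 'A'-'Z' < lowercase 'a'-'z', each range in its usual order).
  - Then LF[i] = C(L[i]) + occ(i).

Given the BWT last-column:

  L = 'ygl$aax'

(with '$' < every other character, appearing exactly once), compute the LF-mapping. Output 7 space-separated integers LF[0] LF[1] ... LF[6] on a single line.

Answer: 6 3 4 0 1 2 5

Derivation:
Char counts: '$':1, 'a':2, 'g':1, 'l':1, 'x':1, 'y':1
C (first-col start): C('$')=0, C('a')=1, C('g')=3, C('l')=4, C('x')=5, C('y')=6
L[0]='y': occ=0, LF[0]=C('y')+0=6+0=6
L[1]='g': occ=0, LF[1]=C('g')+0=3+0=3
L[2]='l': occ=0, LF[2]=C('l')+0=4+0=4
L[3]='$': occ=0, LF[3]=C('$')+0=0+0=0
L[4]='a': occ=0, LF[4]=C('a')+0=1+0=1
L[5]='a': occ=1, LF[5]=C('a')+1=1+1=2
L[6]='x': occ=0, LF[6]=C('x')+0=5+0=5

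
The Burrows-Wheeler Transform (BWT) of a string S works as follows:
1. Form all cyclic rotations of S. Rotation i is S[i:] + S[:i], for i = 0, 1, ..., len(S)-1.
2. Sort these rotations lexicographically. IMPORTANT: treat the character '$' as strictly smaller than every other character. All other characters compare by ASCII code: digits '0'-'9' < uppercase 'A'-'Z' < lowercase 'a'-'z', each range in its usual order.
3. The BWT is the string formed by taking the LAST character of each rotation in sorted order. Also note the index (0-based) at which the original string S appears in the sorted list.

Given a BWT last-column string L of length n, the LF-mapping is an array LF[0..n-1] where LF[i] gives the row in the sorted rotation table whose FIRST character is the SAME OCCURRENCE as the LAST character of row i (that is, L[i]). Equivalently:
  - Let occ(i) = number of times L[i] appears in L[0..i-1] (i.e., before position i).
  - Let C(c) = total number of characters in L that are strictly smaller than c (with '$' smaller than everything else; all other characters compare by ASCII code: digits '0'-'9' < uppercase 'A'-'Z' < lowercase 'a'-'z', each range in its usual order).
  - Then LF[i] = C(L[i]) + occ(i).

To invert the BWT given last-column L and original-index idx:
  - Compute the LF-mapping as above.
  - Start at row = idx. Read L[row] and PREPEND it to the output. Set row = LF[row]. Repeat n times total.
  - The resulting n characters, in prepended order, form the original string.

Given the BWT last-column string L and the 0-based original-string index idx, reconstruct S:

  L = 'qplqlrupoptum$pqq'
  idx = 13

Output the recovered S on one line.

Answer: rplloptqmququppq$

Derivation:
LF mapping: 9 5 1 10 2 13 15 6 4 7 14 16 3 0 8 11 12
Walk LF starting at row 13, prepending L[row]:
  step 1: row=13, L[13]='$', prepend. Next row=LF[13]=0
  step 2: row=0, L[0]='q', prepend. Next row=LF[0]=9
  step 3: row=9, L[9]='p', prepend. Next row=LF[9]=7
  step 4: row=7, L[7]='p', prepend. Next row=LF[7]=6
  step 5: row=6, L[6]='u', prepend. Next row=LF[6]=15
  step 6: row=15, L[15]='q', prepend. Next row=LF[15]=11
  step 7: row=11, L[11]='u', prepend. Next row=LF[11]=16
  step 8: row=16, L[16]='q', prepend. Next row=LF[16]=12
  step 9: row=12, L[12]='m', prepend. Next row=LF[12]=3
  step 10: row=3, L[3]='q', prepend. Next row=LF[3]=10
  step 11: row=10, L[10]='t', prepend. Next row=LF[10]=14
  step 12: row=14, L[14]='p', prepend. Next row=LF[14]=8
  step 13: row=8, L[8]='o', prepend. Next row=LF[8]=4
  step 14: row=4, L[4]='l', prepend. Next row=LF[4]=2
  step 15: row=2, L[2]='l', prepend. Next row=LF[2]=1
  step 16: row=1, L[1]='p', prepend. Next row=LF[1]=5
  step 17: row=5, L[5]='r', prepend. Next row=LF[5]=13
Reversed output: rplloptqmququppq$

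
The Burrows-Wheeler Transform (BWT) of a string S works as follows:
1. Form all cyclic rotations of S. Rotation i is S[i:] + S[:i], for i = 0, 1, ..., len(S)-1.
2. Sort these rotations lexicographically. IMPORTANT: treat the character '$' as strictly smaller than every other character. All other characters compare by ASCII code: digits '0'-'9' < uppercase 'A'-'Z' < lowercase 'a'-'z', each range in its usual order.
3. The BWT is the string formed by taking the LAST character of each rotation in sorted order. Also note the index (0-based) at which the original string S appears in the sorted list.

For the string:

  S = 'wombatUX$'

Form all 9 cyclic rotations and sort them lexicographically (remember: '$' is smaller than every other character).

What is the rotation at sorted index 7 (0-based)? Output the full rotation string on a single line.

Answer: tUX$womba

Derivation:
All 9 rotations (rotation i = S[i:]+S[:i]):
  rot[0] = wombatUX$
  rot[1] = ombatUX$w
  rot[2] = mbatUX$wo
  rot[3] = batUX$wom
  rot[4] = atUX$womb
  rot[5] = tUX$womba
  rot[6] = UX$wombat
  rot[7] = X$wombatU
  rot[8] = $wombatUX
Sorted (with $ < everything):
  sorted[0] = $wombatUX
  sorted[1] = UX$wombat
  sorted[2] = X$wombatU
  sorted[3] = atUX$womb
  sorted[4] = batUX$wom
  sorted[5] = mbatUX$wo
  sorted[6] = ombatUX$w
  sorted[7] = tUX$womba
  sorted[8] = wombatUX$
sorted[7] = tUX$womba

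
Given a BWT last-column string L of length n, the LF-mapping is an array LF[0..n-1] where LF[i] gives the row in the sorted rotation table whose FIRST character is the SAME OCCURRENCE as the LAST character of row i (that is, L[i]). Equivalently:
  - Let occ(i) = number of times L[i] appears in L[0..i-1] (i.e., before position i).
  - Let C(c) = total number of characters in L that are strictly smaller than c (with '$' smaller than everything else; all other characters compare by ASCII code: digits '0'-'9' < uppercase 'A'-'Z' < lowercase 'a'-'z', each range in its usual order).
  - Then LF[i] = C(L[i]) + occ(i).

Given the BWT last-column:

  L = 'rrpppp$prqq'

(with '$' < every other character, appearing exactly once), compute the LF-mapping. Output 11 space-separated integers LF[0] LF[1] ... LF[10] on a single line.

Char counts: '$':1, 'p':5, 'q':2, 'r':3
C (first-col start): C('$')=0, C('p')=1, C('q')=6, C('r')=8
L[0]='r': occ=0, LF[0]=C('r')+0=8+0=8
L[1]='r': occ=1, LF[1]=C('r')+1=8+1=9
L[2]='p': occ=0, LF[2]=C('p')+0=1+0=1
L[3]='p': occ=1, LF[3]=C('p')+1=1+1=2
L[4]='p': occ=2, LF[4]=C('p')+2=1+2=3
L[5]='p': occ=3, LF[5]=C('p')+3=1+3=4
L[6]='$': occ=0, LF[6]=C('$')+0=0+0=0
L[7]='p': occ=4, LF[7]=C('p')+4=1+4=5
L[8]='r': occ=2, LF[8]=C('r')+2=8+2=10
L[9]='q': occ=0, LF[9]=C('q')+0=6+0=6
L[10]='q': occ=1, LF[10]=C('q')+1=6+1=7

Answer: 8 9 1 2 3 4 0 5 10 6 7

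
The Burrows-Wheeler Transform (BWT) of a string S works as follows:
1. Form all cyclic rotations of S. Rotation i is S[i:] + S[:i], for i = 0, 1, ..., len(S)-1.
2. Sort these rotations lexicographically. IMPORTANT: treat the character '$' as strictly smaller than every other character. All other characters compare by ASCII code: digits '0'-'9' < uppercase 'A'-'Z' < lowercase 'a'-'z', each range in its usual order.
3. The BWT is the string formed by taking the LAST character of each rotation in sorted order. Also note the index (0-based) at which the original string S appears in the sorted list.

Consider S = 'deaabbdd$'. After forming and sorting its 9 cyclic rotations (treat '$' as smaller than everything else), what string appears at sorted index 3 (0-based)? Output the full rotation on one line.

All 9 rotations (rotation i = S[i:]+S[:i]):
  rot[0] = deaabbdd$
  rot[1] = eaabbdd$d
  rot[2] = aabbdd$de
  rot[3] = abbdd$dea
  rot[4] = bbdd$deaa
  rot[5] = bdd$deaab
  rot[6] = dd$deaabb
  rot[7] = d$deaabbd
  rot[8] = $deaabbdd
Sorted (with $ < everything):
  sorted[0] = $deaabbdd
  sorted[1] = aabbdd$de
  sorted[2] = abbdd$dea
  sorted[3] = bbdd$deaa
  sorted[4] = bdd$deaab
  sorted[5] = d$deaabbd
  sorted[6] = dd$deaabb
  sorted[7] = deaabbdd$
  sorted[8] = eaabbdd$d
sorted[3] = bbdd$deaa

Answer: bbdd$deaa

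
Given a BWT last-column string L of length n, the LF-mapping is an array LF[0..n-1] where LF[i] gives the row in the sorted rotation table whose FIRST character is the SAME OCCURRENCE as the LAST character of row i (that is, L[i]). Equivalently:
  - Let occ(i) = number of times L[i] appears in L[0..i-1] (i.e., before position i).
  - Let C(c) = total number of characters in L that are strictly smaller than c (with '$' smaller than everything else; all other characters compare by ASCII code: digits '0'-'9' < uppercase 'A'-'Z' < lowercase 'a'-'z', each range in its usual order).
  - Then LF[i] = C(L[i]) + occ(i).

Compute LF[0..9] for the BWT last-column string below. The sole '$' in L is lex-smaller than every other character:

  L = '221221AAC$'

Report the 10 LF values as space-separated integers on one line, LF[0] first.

Answer: 3 4 1 5 6 2 7 8 9 0

Derivation:
Char counts: '$':1, '1':2, '2':4, 'A':2, 'C':1
C (first-col start): C('$')=0, C('1')=1, C('2')=3, C('A')=7, C('C')=9
L[0]='2': occ=0, LF[0]=C('2')+0=3+0=3
L[1]='2': occ=1, LF[1]=C('2')+1=3+1=4
L[2]='1': occ=0, LF[2]=C('1')+0=1+0=1
L[3]='2': occ=2, LF[3]=C('2')+2=3+2=5
L[4]='2': occ=3, LF[4]=C('2')+3=3+3=6
L[5]='1': occ=1, LF[5]=C('1')+1=1+1=2
L[6]='A': occ=0, LF[6]=C('A')+0=7+0=7
L[7]='A': occ=1, LF[7]=C('A')+1=7+1=8
L[8]='C': occ=0, LF[8]=C('C')+0=9+0=9
L[9]='$': occ=0, LF[9]=C('$')+0=0+0=0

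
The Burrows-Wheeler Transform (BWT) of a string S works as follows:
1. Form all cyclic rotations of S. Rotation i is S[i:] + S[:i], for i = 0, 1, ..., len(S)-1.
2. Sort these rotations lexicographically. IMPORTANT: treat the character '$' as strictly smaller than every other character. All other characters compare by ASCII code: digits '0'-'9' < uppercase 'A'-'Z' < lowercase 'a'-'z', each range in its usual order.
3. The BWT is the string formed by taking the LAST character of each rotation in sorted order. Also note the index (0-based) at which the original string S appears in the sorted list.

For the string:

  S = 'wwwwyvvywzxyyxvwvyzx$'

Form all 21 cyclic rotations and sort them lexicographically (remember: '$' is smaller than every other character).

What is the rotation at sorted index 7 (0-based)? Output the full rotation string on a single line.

All 21 rotations (rotation i = S[i:]+S[:i]):
  rot[0] = wwwwyvvywzxyyxvwvyzx$
  rot[1] = wwwyvvywzxyyxvwvyzx$w
  rot[2] = wwyvvywzxyyxvwvyzx$ww
  rot[3] = wyvvywzxyyxvwvyzx$www
  rot[4] = yvvywzxyyxvwvyzx$wwww
  rot[5] = vvywzxyyxvwvyzx$wwwwy
  rot[6] = vywzxyyxvwvyzx$wwwwyv
  rot[7] = ywzxyyxvwvyzx$wwwwyvv
  rot[8] = wzxyyxvwvyzx$wwwwyvvy
  rot[9] = zxyyxvwvyzx$wwwwyvvyw
  rot[10] = xyyxvwvyzx$wwwwyvvywz
  rot[11] = yyxvwvyzx$wwwwyvvywzx
  rot[12] = yxvwvyzx$wwwwyvvywzxy
  rot[13] = xvwvyzx$wwwwyvvywzxyy
  rot[14] = vwvyzx$wwwwyvvywzxyyx
  rot[15] = wvyzx$wwwwyvvywzxyyxv
  rot[16] = vyzx$wwwwyvvywzxyyxvw
  rot[17] = yzx$wwwwyvvywzxyyxvwv
  rot[18] = zx$wwwwyvvywzxyyxvwvy
  rot[19] = x$wwwwyvvywzxyyxvwvyz
  rot[20] = $wwwwyvvywzxyyxvwvyzx
Sorted (with $ < everything):
  sorted[0] = $wwwwyvvywzxyyxvwvyzx
  sorted[1] = vvywzxyyxvwvyzx$wwwwy
  sorted[2] = vwvyzx$wwwwyvvywzxyyx
  sorted[3] = vywzxyyxvwvyzx$wwwwyv
  sorted[4] = vyzx$wwwwyvvywzxyyxvw
  sorted[5] = wvyzx$wwwwyvvywzxyyxv
  sorted[6] = wwwwyvvywzxyyxvwvyzx$
  sorted[7] = wwwyvvywzxyyxvwvyzx$w
  sorted[8] = wwyvvywzxyyxvwvyzx$ww
  sorted[9] = wyvvywzxyyxvwvyzx$www
  sorted[10] = wzxyyxvwvyzx$wwwwyvvy
  sorted[11] = x$wwwwyvvywzxyyxvwvyz
  sorted[12] = xvwvyzx$wwwwyvvywzxyy
  sorted[13] = xyyxvwvyzx$wwwwyvvywz
  sorted[14] = yvvywzxyyxvwvyzx$wwww
  sorted[15] = ywzxyyxvwvyzx$wwwwyvv
  sorted[16] = yxvwvyzx$wwwwyvvywzxy
  sorted[17] = yyxvwvyzx$wwwwyvvywzx
  sorted[18] = yzx$wwwwyvvywzxyyxvwv
  sorted[19] = zx$wwwwyvvywzxyyxvwvy
  sorted[20] = zxyyxvwvyzx$wwwwyvvyw
sorted[7] = wwwyvvywzxyyxvwvyzx$w

Answer: wwwyvvywzxyyxvwvyzx$w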